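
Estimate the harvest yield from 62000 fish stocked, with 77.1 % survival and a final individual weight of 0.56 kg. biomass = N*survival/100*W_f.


Survivors = 62000 * 77.1/100 = 47802 fish
Harvest biomass = survivors * W_f = 47802 * 0.56 = 26769.12 kg

26769.12 kg


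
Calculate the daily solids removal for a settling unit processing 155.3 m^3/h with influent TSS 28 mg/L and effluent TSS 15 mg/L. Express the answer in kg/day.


Concentration drop: TSS_in - TSS_out = 28 - 15 = 13 mg/L
Hourly solids removed = Q * dTSS = 155.3 m^3/h * 13 mg/L = 2018.9 g/h  (m^3/h * mg/L = g/h)
Daily solids removed = 2018.9 * 24 = 48453.6 g/day
Convert g to kg: 48453.6 / 1000 = 48.4536 kg/day

48.4536 kg/day


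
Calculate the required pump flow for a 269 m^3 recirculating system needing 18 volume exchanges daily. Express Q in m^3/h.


Daily recirculation volume = 269 m^3 * 18 = 4842 m^3/day
Flow rate Q = daily volume / 24 h = 4842 / 24 = 201.75 m^3/h

201.75 m^3/h


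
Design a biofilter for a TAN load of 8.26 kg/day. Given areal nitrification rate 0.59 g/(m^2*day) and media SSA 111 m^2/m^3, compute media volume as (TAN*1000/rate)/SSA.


A = 8.26*1000 / 0.59 = 14000 m^2
V = 14000 / 111 = 126.126

126.126 m^3


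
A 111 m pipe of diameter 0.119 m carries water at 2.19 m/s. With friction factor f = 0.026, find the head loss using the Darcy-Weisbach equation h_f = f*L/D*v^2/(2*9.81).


v^2 = 2.19^2 = 4.7961 m^2/s^2
L/D = 111/0.119 = 932.77311
h_f = f*(L/D)*v^2/(2g) = 0.026 * 932.77311 * 4.7961 / 19.62 = 5.92841 m

5.92841 m


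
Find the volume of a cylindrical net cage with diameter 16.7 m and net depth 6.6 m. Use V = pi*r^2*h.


r = d/2 = 16.7/2 = 8.35 m
Base area = pi*r^2 = pi*8.35^2 = 219.03969 m^2
Volume = 219.03969 * 6.6 = 1445.66 m^3

1445.66 m^3


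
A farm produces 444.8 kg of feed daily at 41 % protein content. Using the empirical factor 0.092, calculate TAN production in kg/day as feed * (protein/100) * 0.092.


Protein in feed = 444.8 * 41/100 = 182.368 kg/day
TAN = protein * 0.092 = 182.368 * 0.092 = 16.777856 kg/day

16.777856 kg/day


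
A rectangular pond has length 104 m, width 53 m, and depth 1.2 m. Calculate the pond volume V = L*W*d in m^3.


Base area = L * W = 104 * 53 = 5512 m^2
Volume = area * depth = 5512 * 1.2 = 6614.4 m^3

6614.4 m^3


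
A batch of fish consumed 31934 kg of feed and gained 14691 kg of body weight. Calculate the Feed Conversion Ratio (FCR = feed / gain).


FCR = feed consumed / weight gained
FCR = 31934 kg / 14691 kg = 2.17371

2.17371


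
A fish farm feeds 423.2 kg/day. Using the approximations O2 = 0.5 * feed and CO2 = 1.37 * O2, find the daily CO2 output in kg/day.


O2 = 423.2 * 0.5 = 211.6
CO2 = 211.6 * 1.37 = 289.892

289.892 kg/day


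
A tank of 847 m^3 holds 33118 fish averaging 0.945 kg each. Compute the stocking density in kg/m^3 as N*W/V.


Total biomass = 33118 fish * 0.945 kg = 31296.51 kg
Density = total biomass / volume = 31296.51 / 847 = 36.9498 kg/m^3

36.9498 kg/m^3


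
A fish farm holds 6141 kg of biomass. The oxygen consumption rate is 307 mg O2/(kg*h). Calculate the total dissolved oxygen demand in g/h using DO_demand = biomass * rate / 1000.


Total O2 consumption (mg/h) = 6141 kg * 307 mg/(kg*h) = 1885287 mg/h
Convert to g/h: 1885287 / 1000 = 1885.287 g/h

1885.287 g/h


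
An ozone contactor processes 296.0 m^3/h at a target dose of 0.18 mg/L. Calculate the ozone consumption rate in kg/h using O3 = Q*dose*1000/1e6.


O3 demand (mg/h) = Q * dose * 1000 = 296.0 * 0.18 * 1000 = 53280 mg/h
Convert mg to kg: 53280 / 1e6 = 0.05328 kg/h

0.05328 kg/h


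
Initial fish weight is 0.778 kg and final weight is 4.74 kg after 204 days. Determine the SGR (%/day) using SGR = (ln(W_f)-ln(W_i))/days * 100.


ln(W_f) = ln(4.74) = 1.5560371
ln(W_i) = ln(0.778) = -0.25102875
ln(W_f) - ln(W_i) = 1.5560371 - -0.25102875 = 1.8070658
SGR = 1.8070658 / 204 * 100 = 0.885817 %/day

0.885817 %/day


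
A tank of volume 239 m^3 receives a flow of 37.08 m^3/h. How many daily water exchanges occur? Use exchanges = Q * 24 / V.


Daily flow volume = 37.08 m^3/h * 24 h = 889.92 m^3/day
Exchanges = daily flow / tank volume = 889.92 / 239 = 3.72351 exchanges/day

3.72351 exchanges/day


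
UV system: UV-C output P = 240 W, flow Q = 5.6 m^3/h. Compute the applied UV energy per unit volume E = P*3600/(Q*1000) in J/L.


Energy delivered per hour = 240 W * 3600 s = 864000 J/h
Volume treated per hour = 5.6 m^3/h * 1000 = 5600 L/h
dose = 864000 / 5600 = 154.286 J/L

154.286 J/L


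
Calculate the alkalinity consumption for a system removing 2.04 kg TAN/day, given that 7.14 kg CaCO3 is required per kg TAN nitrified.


Alkalinity factor: 7.14 kg CaCO3 consumed per kg TAN nitrified
alk = 2.04 kg TAN * 7.14 = 14.5656 kg CaCO3/day

14.5656 kg CaCO3/day


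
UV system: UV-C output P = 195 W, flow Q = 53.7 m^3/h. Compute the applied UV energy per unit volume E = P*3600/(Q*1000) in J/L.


Energy delivered per hour = 195 W * 3600 s = 702000 J/h
Volume treated per hour = 53.7 m^3/h * 1000 = 53700 L/h
dose = 702000 / 53700 = 13.0726 J/L

13.0726 J/L


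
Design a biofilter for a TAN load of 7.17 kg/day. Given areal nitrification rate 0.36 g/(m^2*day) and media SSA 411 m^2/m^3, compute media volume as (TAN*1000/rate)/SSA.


A = 7.17*1000 / 0.36 = 19916.667 m^2
V = 19916.667 / 411 = 48.459

48.459 m^3


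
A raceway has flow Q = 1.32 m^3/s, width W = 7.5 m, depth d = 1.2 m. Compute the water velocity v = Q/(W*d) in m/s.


Cross-sectional area = W * d = 7.5 * 1.2 = 9 m^2
Velocity = Q / A = 1.32 / 9 = 0.146667 m/s

0.146667 m/s


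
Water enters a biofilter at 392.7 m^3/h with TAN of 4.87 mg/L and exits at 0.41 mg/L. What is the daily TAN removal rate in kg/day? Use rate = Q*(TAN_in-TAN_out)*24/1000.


Concentration drop: TAN_in - TAN_out = 4.87 - 0.41 = 4.46 mg/L
Hourly TAN removed = Q * dTAN = 392.7 m^3/h * 4.46 mg/L = 1751.442 g/h  (m^3/h * mg/L = g/h)
Daily TAN removed = 1751.442 * 24 = 42034.608 g/day
Convert to kg/day: 42034.608 / 1000 = 42.034608 kg/day

42.034608 kg/day


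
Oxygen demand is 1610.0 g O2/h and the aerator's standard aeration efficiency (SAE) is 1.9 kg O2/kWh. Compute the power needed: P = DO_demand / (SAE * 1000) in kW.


SAE in g O2/kWh = 1.9 * 1000 = 1900 g/kWh
P = DO_demand / SAE_g = 1610.0 / 1900 = 0.847368 kW

0.847368 kW


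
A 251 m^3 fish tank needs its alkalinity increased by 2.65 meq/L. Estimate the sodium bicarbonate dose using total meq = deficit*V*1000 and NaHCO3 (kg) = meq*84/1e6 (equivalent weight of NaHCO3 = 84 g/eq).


Tank volume in L = 251 m^3 * 1000 = 251000 L
Total meq required = 2.65 meq/L * 251000 L = 665150 meq
NaHCO3 mass = 665150 meq * 84 mg/meq / 1e6 = 55.8726 kg

55.8726 kg


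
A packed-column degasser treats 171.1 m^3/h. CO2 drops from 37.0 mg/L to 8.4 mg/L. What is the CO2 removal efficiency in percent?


CO2_out / CO2_in = 8.4 / 37.0 = 0.22702703
Fraction remaining = 0.22702703
efficiency = (1 - 0.22702703) * 100 = 77.2973 %

77.2973 %


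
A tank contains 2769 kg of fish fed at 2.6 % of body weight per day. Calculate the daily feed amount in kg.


Feeding rate fraction = 2.6% / 100 = 0.026
Daily feed = 2769 kg * 0.026 = 71.994 kg/day

71.994 kg/day


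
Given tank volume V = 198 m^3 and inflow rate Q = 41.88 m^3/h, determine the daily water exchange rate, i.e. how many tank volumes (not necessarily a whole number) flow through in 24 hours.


Daily flow volume = 41.88 m^3/h * 24 h = 1005.12 m^3/day
Exchanges = daily flow / tank volume = 1005.12 / 198 = 5.07636 exchanges/day

5.07636 exchanges/day


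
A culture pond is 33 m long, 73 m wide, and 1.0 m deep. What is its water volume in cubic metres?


Base area = L * W = 33 * 73 = 2409 m^2
Volume = area * depth = 2409 * 1.0 = 2409 m^3

2409 m^3


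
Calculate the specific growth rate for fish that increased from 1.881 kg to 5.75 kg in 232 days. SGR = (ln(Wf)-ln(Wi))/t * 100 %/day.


ln(W_f) = ln(5.75) = 1.7491999
ln(W_i) = ln(1.881) = 0.63180355
ln(W_f) - ln(W_i) = 1.7491999 - 0.63180355 = 1.1173963
SGR = 1.1173963 / 232 * 100 = 0.481636 %/day

0.481636 %/day


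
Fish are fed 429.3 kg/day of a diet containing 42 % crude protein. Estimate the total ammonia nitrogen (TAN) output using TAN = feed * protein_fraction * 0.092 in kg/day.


Protein in feed = 429.3 * 42/100 = 180.306 kg/day
TAN = protein * 0.092 = 180.306 * 0.092 = 16.588152 kg/day

16.588152 kg/day


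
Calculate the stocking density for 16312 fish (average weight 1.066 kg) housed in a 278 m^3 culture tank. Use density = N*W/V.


Total biomass = 16312 fish * 1.066 kg = 17388.592 kg
Density = total biomass / volume = 17388.592 / 278 = 62.5489 kg/m^3

62.5489 kg/m^3


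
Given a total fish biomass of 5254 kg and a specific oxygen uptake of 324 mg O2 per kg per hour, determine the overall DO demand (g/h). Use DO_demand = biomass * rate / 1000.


Total O2 consumption (mg/h) = 5254 kg * 324 mg/(kg*h) = 1702296 mg/h
Convert to g/h: 1702296 / 1000 = 1702.296 g/h

1702.296 g/h


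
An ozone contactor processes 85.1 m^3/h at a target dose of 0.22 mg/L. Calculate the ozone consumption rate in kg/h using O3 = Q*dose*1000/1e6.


O3 demand (mg/h) = Q * dose * 1000 = 85.1 * 0.22 * 1000 = 18722 mg/h
Convert mg to kg: 18722 / 1e6 = 0.018722 kg/h

0.018722 kg/h


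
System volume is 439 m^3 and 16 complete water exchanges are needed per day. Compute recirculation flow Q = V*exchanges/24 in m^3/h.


Daily recirculation volume = 439 m^3 * 16 = 7024 m^3/day
Flow rate Q = daily volume / 24 h = 7024 / 24 = 292.667 m^3/h

292.667 m^3/h


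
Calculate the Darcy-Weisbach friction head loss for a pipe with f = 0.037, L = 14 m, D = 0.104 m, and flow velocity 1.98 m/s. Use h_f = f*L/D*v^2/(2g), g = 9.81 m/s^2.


v^2 = 1.98^2 = 3.9204 m^2/s^2
L/D = 14/0.104 = 134.61538
h_f = f*(L/D)*v^2/(2g) = 0.037 * 134.61538 * 3.9204 / 19.62 = 0.99524 m

0.99524 m


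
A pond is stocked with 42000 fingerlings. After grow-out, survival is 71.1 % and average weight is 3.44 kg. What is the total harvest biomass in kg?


Survivors = 42000 * 71.1/100 = 29862 fish
Harvest biomass = survivors * W_f = 29862 * 3.44 = 102725.28 kg

102725.28 kg


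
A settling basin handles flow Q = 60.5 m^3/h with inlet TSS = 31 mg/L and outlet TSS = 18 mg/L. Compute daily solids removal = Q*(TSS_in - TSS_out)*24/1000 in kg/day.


Concentration drop: TSS_in - TSS_out = 31 - 18 = 13 mg/L
Hourly solids removed = Q * dTSS = 60.5 m^3/h * 13 mg/L = 786.5 g/h  (m^3/h * mg/L = g/h)
Daily solids removed = 786.5 * 24 = 18876 g/day
Convert g to kg: 18876 / 1000 = 18.876 kg/day

18.876 kg/day


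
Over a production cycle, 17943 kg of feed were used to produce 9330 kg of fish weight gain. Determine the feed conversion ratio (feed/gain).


FCR = feed consumed / weight gained
FCR = 17943 kg / 9330 kg = 1.92315

1.92315


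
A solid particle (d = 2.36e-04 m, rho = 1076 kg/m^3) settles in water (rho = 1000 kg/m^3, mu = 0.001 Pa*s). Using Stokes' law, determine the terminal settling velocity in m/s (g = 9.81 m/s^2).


Density difference: rho_p - rho_f = 1076 - 1000 = 76 kg/m^3
d^2 = (2.36e-04)^2 = 5.5696e-08 m^2
Numerator = (rho_p - rho_f) * g * d^2 = 76 * 9.81 * 5.5696e-08 = 4.152471e-05
Denominator = 18 * mu = 18 * 0.001 = 0.018
v_s = 4.152471e-05 / 0.018 = 0.00230693 m/s
Check: Re = rho_f * v_s * d / mu = 1000 * 0.00230693 * 2.36e-04 / 0.001 = 0.544 < 1, so Stokes' law applies.

0.00230693 m/s


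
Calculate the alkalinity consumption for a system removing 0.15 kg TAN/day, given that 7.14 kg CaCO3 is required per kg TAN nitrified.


Alkalinity factor: 7.14 kg CaCO3 consumed per kg TAN nitrified
alk = 0.15 kg TAN * 7.14 = 1.071 kg CaCO3/day

1.071 kg CaCO3/day


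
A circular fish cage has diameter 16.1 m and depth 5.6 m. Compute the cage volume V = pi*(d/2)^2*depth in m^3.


r = d/2 = 16.1/2 = 8.05 m
Base area = pi*r^2 = pi*8.05^2 = 203.58306 m^2
Volume = 203.58306 * 5.6 = 1140.07 m^3

1140.07 m^3


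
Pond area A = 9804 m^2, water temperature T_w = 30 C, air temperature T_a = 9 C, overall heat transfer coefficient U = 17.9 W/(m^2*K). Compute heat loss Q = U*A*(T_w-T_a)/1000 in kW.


Temperature difference dT = 30 - 9 = 21 K
Heat loss (W) = U * A * dT = 17.9 * 9804 * 21 = 3685323.6 W
Convert to kW: 3685323.6 / 1000 = 3685.3236 kW

3685.3236 kW


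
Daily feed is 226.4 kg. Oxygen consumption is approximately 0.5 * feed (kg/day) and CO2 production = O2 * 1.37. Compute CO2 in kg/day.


O2 = 226.4 * 0.5 = 113.2
CO2 = 113.2 * 1.37 = 155.084

155.084 kg/day


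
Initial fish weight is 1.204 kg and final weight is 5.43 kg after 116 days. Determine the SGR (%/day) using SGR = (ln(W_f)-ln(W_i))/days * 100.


ln(W_f) = ln(5.43) = 1.6919391
ln(W_i) = ln(1.204) = 0.18564935
ln(W_f) - ln(W_i) = 1.6919391 - 0.18564935 = 1.5062897
SGR = 1.5062897 / 116 * 100 = 1.29853 %/day

1.29853 %/day


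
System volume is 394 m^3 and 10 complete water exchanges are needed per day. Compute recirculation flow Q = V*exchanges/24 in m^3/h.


Daily recirculation volume = 394 m^3 * 10 = 3940 m^3/day
Flow rate Q = daily volume / 24 h = 3940 / 24 = 164.167 m^3/h

164.167 m^3/h


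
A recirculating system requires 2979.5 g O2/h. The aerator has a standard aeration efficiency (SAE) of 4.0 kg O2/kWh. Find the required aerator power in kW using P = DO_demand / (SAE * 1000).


SAE in g O2/kWh = 4.0 * 1000 = 4000 g/kWh
P = DO_demand / SAE_g = 2979.5 / 4000 = 0.744875 kW

0.744875 kW


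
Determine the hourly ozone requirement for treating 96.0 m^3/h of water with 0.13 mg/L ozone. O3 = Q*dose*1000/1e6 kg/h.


O3 demand (mg/h) = Q * dose * 1000 = 96.0 * 0.13 * 1000 = 12480 mg/h
Convert mg to kg: 12480 / 1e6 = 0.01248 kg/h

0.01248 kg/h


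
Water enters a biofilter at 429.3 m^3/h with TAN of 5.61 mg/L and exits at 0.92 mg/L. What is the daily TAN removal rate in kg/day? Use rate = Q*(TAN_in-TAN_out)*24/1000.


Concentration drop: TAN_in - TAN_out = 5.61 - 0.92 = 4.69 mg/L
Hourly TAN removed = Q * dTAN = 429.3 m^3/h * 4.69 mg/L = 2013.417 g/h  (m^3/h * mg/L = g/h)
Daily TAN removed = 2013.417 * 24 = 48322.008 g/day
Convert to kg/day: 48322.008 / 1000 = 48.322008 kg/day

48.322008 kg/day


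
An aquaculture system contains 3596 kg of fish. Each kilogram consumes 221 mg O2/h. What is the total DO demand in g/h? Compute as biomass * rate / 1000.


Total O2 consumption (mg/h) = 3596 kg * 221 mg/(kg*h) = 794716 mg/h
Convert to g/h: 794716 / 1000 = 794.716 g/h

794.716 g/h


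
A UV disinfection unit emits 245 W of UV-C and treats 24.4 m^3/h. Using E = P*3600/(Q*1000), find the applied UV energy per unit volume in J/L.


Energy delivered per hour = 245 W * 3600 s = 882000 J/h
Volume treated per hour = 24.4 m^3/h * 1000 = 24400 L/h
dose = 882000 / 24400 = 36.1475 J/L

36.1475 J/L


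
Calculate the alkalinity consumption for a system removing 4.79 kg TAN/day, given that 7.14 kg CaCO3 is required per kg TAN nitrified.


Alkalinity factor: 7.14 kg CaCO3 consumed per kg TAN nitrified
alk = 4.79 kg TAN * 7.14 = 34.2006 kg CaCO3/day

34.2006 kg CaCO3/day


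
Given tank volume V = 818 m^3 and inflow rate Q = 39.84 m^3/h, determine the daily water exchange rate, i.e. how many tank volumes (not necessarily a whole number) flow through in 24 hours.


Daily flow volume = 39.84 m^3/h * 24 h = 956.16 m^3/day
Exchanges = daily flow / tank volume = 956.16 / 818 = 1.1689 exchanges/day

1.1689 exchanges/day


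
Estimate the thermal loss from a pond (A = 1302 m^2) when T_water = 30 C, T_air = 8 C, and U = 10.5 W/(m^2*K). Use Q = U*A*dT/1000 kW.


Temperature difference dT = 30 - 8 = 22 K
Heat loss (W) = U * A * dT = 10.5 * 1302 * 22 = 300762 W
Convert to kW: 300762 / 1000 = 300.762 kW

300.762 kW


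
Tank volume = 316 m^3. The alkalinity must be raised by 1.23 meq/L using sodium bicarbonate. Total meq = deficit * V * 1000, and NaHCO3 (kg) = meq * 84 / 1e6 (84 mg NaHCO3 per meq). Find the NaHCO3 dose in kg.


Tank volume in L = 316 m^3 * 1000 = 316000 L
Total meq required = 1.23 meq/L * 316000 L = 388680 meq
NaHCO3 mass = 388680 meq * 84 mg/meq / 1e6 = 32.6491 kg

32.6491 kg


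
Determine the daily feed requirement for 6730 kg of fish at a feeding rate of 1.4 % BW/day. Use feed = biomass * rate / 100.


Feeding rate fraction = 1.4% / 100 = 0.014
Daily feed = 6730 kg * 0.014 = 94.22 kg/day

94.22 kg/day


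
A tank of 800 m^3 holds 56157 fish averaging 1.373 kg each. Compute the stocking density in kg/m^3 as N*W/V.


Total biomass = 56157 fish * 1.373 kg = 77103.561 kg
Density = total biomass / volume = 77103.561 / 800 = 96.3795 kg/m^3

96.3795 kg/m^3


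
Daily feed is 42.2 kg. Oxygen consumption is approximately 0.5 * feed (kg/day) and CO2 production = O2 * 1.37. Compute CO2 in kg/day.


O2 = 42.2 * 0.5 = 21.1
CO2 = 21.1 * 1.37 = 28.907

28.907 kg/day


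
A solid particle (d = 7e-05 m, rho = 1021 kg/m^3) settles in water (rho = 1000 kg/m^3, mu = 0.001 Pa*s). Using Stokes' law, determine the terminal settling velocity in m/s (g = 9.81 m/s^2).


Density difference: rho_p - rho_f = 1021 - 1000 = 21 kg/m^3
d^2 = (7e-05)^2 = 4.9e-09 m^2
Numerator = (rho_p - rho_f) * g * d^2 = 21 * 9.81 * 4.9e-09 = 1.009449e-06
Denominator = 18 * mu = 18 * 0.001 = 0.018
v_s = 1.009449e-06 / 0.018 = 5.60805e-05 m/s
Check: Re = rho_f * v_s * d / mu = 1000 * 5.60805e-05 * 7e-05 / 0.001 = 0.00393 < 1, so Stokes' law applies.

5.60805e-05 m/s


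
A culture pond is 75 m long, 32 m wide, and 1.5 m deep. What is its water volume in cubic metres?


Base area = L * W = 75 * 32 = 2400 m^2
Volume = area * depth = 2400 * 1.5 = 3600 m^3

3600 m^3


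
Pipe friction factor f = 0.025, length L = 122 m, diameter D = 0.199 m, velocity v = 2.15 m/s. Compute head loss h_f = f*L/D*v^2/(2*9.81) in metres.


v^2 = 2.15^2 = 4.6225 m^2/s^2
L/D = 122/0.199 = 613.06533
h_f = f*(L/D)*v^2/(2g) = 0.025 * 613.06533 * 4.6225 / 19.62 = 3.61098 m

3.61098 m


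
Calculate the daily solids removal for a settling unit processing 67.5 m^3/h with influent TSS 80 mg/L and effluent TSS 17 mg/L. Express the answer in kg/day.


Concentration drop: TSS_in - TSS_out = 80 - 17 = 63 mg/L
Hourly solids removed = Q * dTSS = 67.5 m^3/h * 63 mg/L = 4252.5 g/h  (m^3/h * mg/L = g/h)
Daily solids removed = 4252.5 * 24 = 102060 g/day
Convert g to kg: 102060 / 1000 = 102.06 kg/day

102.06 kg/day


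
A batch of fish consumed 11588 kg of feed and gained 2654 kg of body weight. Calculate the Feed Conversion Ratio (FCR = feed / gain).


FCR = feed consumed / weight gained
FCR = 11588 kg / 2654 kg = 4.36624

4.36624


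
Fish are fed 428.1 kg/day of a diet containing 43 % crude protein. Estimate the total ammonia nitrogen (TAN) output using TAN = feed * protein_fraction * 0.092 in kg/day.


Protein in feed = 428.1 * 43/100 = 184.083 kg/day
TAN = protein * 0.092 = 184.083 * 0.092 = 16.935636 kg/day

16.935636 kg/day


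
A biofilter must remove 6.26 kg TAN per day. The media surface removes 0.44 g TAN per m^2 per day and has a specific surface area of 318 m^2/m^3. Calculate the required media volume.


A = 6.26*1000 / 0.44 = 14227.273 m^2
V = 14227.273 / 318 = 44.7399

44.7399 m^3


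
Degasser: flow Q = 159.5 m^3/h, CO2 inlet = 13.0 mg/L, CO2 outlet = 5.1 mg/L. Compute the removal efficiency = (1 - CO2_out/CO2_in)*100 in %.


CO2_out / CO2_in = 5.1 / 13.0 = 0.39230769
Fraction remaining = 0.39230769
efficiency = (1 - 0.39230769) * 100 = 60.7692 %

60.7692 %


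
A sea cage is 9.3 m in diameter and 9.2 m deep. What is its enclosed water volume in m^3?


r = d/2 = 9.3/2 = 4.65 m
Base area = pi*r^2 = pi*4.65^2 = 67.929087 m^2
Volume = 67.929087 * 9.2 = 624.948 m^3

624.948 m^3


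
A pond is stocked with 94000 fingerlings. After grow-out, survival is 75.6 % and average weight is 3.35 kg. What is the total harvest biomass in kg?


Survivors = 94000 * 75.6/100 = 71064 fish
Harvest biomass = survivors * W_f = 71064 * 3.35 = 238064.4 kg

238064.4 kg


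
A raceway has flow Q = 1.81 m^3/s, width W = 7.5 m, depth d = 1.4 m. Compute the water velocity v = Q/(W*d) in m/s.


Cross-sectional area = W * d = 7.5 * 1.4 = 10.5 m^2
Velocity = Q / A = 1.81 / 10.5 = 0.172381 m/s

0.172381 m/s


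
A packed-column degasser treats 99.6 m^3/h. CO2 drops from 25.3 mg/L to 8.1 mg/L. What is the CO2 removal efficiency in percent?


CO2_out / CO2_in = 8.1 / 25.3 = 0.3201581
Fraction remaining = 0.3201581
efficiency = (1 - 0.3201581) * 100 = 67.9842 %

67.9842 %


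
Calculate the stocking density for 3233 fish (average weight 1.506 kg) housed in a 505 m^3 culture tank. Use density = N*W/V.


Total biomass = 3233 fish * 1.506 kg = 4868.898 kg
Density = total biomass / volume = 4868.898 / 505 = 9.64138 kg/m^3

9.64138 kg/m^3


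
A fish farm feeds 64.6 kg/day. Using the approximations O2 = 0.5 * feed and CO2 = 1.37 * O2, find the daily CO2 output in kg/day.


O2 = 64.6 * 0.5 = 32.3
CO2 = 32.3 * 1.37 = 44.251

44.251 kg/day


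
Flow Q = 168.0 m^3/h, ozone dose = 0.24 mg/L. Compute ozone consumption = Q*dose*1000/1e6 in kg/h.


O3 demand (mg/h) = Q * dose * 1000 = 168.0 * 0.24 * 1000 = 40320 mg/h
Convert mg to kg: 40320 / 1e6 = 0.04032 kg/h

0.04032 kg/h


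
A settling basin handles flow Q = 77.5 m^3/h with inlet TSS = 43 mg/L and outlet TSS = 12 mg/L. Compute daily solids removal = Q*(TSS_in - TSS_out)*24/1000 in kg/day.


Concentration drop: TSS_in - TSS_out = 43 - 12 = 31 mg/L
Hourly solids removed = Q * dTSS = 77.5 m^3/h * 31 mg/L = 2402.5 g/h  (m^3/h * mg/L = g/h)
Daily solids removed = 2402.5 * 24 = 57660 g/day
Convert g to kg: 57660 / 1000 = 57.66 kg/day

57.66 kg/day


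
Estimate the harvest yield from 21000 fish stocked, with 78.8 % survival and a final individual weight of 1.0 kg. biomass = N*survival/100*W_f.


Survivors = 21000 * 78.8/100 = 16548 fish
Harvest biomass = survivors * W_f = 16548 * 1.0 = 16548 kg

16548 kg


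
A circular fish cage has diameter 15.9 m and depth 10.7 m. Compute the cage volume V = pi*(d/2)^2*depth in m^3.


r = d/2 = 15.9/2 = 7.95 m
Base area = pi*r^2 = pi*7.95^2 = 198.55651 m^2
Volume = 198.55651 * 10.7 = 2124.55 m^3

2124.55 m^3


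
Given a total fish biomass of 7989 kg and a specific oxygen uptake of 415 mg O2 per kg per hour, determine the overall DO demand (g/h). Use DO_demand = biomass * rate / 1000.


Total O2 consumption (mg/h) = 7989 kg * 415 mg/(kg*h) = 3315435 mg/h
Convert to g/h: 3315435 / 1000 = 3315.435 g/h

3315.435 g/h


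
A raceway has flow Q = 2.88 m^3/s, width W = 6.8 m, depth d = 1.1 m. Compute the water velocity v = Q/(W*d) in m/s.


Cross-sectional area = W * d = 6.8 * 1.1 = 7.48 m^2
Velocity = Q / A = 2.88 / 7.48 = 0.385027 m/s

0.385027 m/s


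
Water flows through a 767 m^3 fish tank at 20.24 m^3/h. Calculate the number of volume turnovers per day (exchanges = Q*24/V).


Daily flow volume = 20.24 m^3/h * 24 h = 485.76 m^3/day
Exchanges = daily flow / tank volume = 485.76 / 767 = 0.633325 exchanges/day

0.633325 exchanges/day


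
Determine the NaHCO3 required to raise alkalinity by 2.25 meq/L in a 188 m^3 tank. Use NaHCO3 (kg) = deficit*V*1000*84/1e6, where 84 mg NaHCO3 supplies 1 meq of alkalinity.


Tank volume in L = 188 m^3 * 1000 = 188000 L
Total meq required = 2.25 meq/L * 188000 L = 423000 meq
NaHCO3 mass = 423000 meq * 84 mg/meq / 1e6 = 35.532 kg

35.532 kg


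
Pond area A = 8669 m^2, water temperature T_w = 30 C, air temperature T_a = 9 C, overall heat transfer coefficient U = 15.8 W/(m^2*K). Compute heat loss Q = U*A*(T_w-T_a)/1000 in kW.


Temperature difference dT = 30 - 9 = 21 K
Heat loss (W) = U * A * dT = 15.8 * 8669 * 21 = 2876374.2 W
Convert to kW: 2876374.2 / 1000 = 2876.3742 kW

2876.3742 kW


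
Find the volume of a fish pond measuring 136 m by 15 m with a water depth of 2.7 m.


Base area = L * W = 136 * 15 = 2040 m^2
Volume = area * depth = 2040 * 2.7 = 5508 m^3

5508 m^3


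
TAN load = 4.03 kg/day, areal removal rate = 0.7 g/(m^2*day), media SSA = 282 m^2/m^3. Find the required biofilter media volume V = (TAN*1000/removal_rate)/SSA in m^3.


A = 4.03*1000 / 0.7 = 5757.1429 m^2
V = 5757.1429 / 282 = 20.4154

20.4154 m^3


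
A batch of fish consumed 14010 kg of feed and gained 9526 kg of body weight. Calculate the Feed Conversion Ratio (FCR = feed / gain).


FCR = feed consumed / weight gained
FCR = 14010 kg / 9526 kg = 1.47071

1.47071


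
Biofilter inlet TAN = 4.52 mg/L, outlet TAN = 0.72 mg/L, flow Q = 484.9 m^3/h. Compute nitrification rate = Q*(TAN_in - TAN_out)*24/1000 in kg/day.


Concentration drop: TAN_in - TAN_out = 4.52 - 0.72 = 3.8 mg/L
Hourly TAN removed = Q * dTAN = 484.9 m^3/h * 3.8 mg/L = 1842.62 g/h  (m^3/h * mg/L = g/h)
Daily TAN removed = 1842.62 * 24 = 44222.88 g/day
Convert to kg/day: 44222.88 / 1000 = 44.22288 kg/day

44.22288 kg/day


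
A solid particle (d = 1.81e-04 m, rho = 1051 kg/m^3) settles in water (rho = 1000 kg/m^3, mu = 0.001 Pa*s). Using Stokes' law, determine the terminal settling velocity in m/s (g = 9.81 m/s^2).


Density difference: rho_p - rho_f = 1051 - 1000 = 51 kg/m^3
d^2 = (1.81e-04)^2 = 3.2761e-08 m^2
Numerator = (rho_p - rho_f) * g * d^2 = 51 * 9.81 * 3.2761e-08 = 1.6390656e-05
Denominator = 18 * mu = 18 * 0.001 = 0.018
v_s = 1.6390656e-05 / 0.018 = 9.10592e-04 m/s
Check: Re = rho_f * v_s * d / mu = 1000 * 9.10592e-04 * 1.81e-04 / 0.001 = 0.165 < 1, so Stokes' law applies.

9.10592e-04 m/s


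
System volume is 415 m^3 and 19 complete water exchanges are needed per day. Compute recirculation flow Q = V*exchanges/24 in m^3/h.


Daily recirculation volume = 415 m^3 * 19 = 7885 m^3/day
Flow rate Q = daily volume / 24 h = 7885 / 24 = 328.542 m^3/h

328.542 m^3/h


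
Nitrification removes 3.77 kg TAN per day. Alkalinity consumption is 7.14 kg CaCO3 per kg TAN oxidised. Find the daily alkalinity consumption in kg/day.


Alkalinity factor: 7.14 kg CaCO3 consumed per kg TAN nitrified
alk = 3.77 kg TAN * 7.14 = 26.9178 kg CaCO3/day

26.9178 kg CaCO3/day


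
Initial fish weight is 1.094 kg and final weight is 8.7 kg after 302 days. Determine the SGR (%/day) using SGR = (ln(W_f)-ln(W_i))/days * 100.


ln(W_f) = ln(8.7) = 2.163323
ln(W_i) = ln(1.094) = 0.089840704
ln(W_f) - ln(W_i) = 2.163323 - 0.089840704 = 2.0734823
SGR = 2.0734823 / 302 * 100 = 0.686584 %/day

0.686584 %/day


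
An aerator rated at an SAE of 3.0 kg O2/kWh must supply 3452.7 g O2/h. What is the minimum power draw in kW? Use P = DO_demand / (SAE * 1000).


SAE in g O2/kWh = 3.0 * 1000 = 3000 g/kWh
P = DO_demand / SAE_g = 3452.7 / 3000 = 1.1509 kW

1.1509 kW


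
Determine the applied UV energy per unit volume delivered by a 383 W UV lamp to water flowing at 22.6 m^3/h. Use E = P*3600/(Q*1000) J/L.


Energy delivered per hour = 383 W * 3600 s = 1378800 J/h
Volume treated per hour = 22.6 m^3/h * 1000 = 22600 L/h
dose = 1378800 / 22600 = 61.0088 J/L

61.0088 J/L


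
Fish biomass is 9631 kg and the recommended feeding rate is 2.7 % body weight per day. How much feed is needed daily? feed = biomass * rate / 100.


Feeding rate fraction = 2.7% / 100 = 0.027
Daily feed = 9631 kg * 0.027 = 260.037 kg/day

260.037 kg/day


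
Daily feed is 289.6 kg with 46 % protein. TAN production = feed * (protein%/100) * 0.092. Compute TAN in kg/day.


Protein in feed = 289.6 * 46/100 = 133.216 kg/day
TAN = protein * 0.092 = 133.216 * 0.092 = 12.255872 kg/day

12.255872 kg/day


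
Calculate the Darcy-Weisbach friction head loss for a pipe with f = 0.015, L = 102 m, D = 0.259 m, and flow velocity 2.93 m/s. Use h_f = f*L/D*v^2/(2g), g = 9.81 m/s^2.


v^2 = 2.93^2 = 8.5849 m^2/s^2
L/D = 102/0.259 = 393.82239
h_f = f*(L/D)*v^2/(2g) = 0.015 * 393.82239 * 8.5849 / 19.62 = 2.58481 m

2.58481 m


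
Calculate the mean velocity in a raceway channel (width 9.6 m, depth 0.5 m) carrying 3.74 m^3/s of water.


Cross-sectional area = W * d = 9.6 * 0.5 = 4.8 m^2
Velocity = Q / A = 3.74 / 4.8 = 0.779167 m/s

0.779167 m/s


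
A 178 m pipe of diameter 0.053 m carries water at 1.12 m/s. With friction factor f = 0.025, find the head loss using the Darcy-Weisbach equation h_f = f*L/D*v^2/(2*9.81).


v^2 = 1.12^2 = 1.2544 m^2/s^2
L/D = 178/0.053 = 3358.4906
h_f = f*(L/D)*v^2/(2g) = 0.025 * 3358.4906 * 1.2544 / 19.62 = 5.36811 m

5.36811 m


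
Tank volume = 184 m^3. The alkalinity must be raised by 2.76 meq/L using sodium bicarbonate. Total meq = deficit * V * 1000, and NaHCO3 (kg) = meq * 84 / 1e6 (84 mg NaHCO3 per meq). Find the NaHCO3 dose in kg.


Tank volume in L = 184 m^3 * 1000 = 184000 L
Total meq required = 2.76 meq/L * 184000 L = 507840 meq
NaHCO3 mass = 507840 meq * 84 mg/meq / 1e6 = 42.6586 kg

42.6586 kg


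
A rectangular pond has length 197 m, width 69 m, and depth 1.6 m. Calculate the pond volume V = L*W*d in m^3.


Base area = L * W = 197 * 69 = 13593 m^2
Volume = area * depth = 13593 * 1.6 = 21748.8 m^3

21748.8 m^3


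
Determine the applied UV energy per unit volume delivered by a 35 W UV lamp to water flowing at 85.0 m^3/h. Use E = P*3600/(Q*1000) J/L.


Energy delivered per hour = 35 W * 3600 s = 126000 J/h
Volume treated per hour = 85.0 m^3/h * 1000 = 85000 L/h
dose = 126000 / 85000 = 1.48235 J/L

1.48235 J/L


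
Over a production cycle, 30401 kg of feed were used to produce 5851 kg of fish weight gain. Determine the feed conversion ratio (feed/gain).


FCR = feed consumed / weight gained
FCR = 30401 kg / 5851 kg = 5.19586

5.19586


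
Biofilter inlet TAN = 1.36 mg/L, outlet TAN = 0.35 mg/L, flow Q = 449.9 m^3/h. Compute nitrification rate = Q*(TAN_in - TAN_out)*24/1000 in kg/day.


Concentration drop: TAN_in - TAN_out = 1.36 - 0.35 = 1.01 mg/L
Hourly TAN removed = Q * dTAN = 449.9 m^3/h * 1.01 mg/L = 454.399 g/h  (m^3/h * mg/L = g/h)
Daily TAN removed = 454.399 * 24 = 10905.576 g/day
Convert to kg/day: 10905.576 / 1000 = 10.905576 kg/day

10.905576 kg/day


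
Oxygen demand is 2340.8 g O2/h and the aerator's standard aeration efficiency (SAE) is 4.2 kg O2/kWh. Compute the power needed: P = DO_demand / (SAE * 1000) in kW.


SAE in g O2/kWh = 4.2 * 1000 = 4200 g/kWh
P = DO_demand / SAE_g = 2340.8 / 4200 = 0.557333 kW

0.557333 kW


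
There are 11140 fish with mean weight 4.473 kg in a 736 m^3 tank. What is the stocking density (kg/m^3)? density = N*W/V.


Total biomass = 11140 fish * 4.473 kg = 49829.22 kg
Density = total biomass / volume = 49829.22 / 736 = 67.7027 kg/m^3

67.7027 kg/m^3


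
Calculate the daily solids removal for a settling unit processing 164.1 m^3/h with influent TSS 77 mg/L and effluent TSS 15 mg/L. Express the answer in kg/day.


Concentration drop: TSS_in - TSS_out = 77 - 15 = 62 mg/L
Hourly solids removed = Q * dTSS = 164.1 m^3/h * 62 mg/L = 10174.2 g/h  (m^3/h * mg/L = g/h)
Daily solids removed = 10174.2 * 24 = 244180.8 g/day
Convert g to kg: 244180.8 / 1000 = 244.1808 kg/day

244.1808 kg/day


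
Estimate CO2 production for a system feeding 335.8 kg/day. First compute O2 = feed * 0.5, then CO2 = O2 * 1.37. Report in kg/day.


O2 = 335.8 * 0.5 = 167.9
CO2 = 167.9 * 1.37 = 230.023

230.023 kg/day


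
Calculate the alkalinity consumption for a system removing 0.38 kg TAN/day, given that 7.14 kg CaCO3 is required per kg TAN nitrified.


Alkalinity factor: 7.14 kg CaCO3 consumed per kg TAN nitrified
alk = 0.38 kg TAN * 7.14 = 2.7132 kg CaCO3/day

2.7132 kg CaCO3/day


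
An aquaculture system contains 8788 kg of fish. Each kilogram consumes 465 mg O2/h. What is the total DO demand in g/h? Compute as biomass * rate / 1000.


Total O2 consumption (mg/h) = 8788 kg * 465 mg/(kg*h) = 4086420 mg/h
Convert to g/h: 4086420 / 1000 = 4086.42 g/h

4086.42 g/h


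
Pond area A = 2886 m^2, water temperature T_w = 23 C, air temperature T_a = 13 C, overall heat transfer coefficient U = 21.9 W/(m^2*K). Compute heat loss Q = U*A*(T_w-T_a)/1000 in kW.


Temperature difference dT = 23 - 13 = 10 K
Heat loss (W) = U * A * dT = 21.9 * 2886 * 10 = 632034 W
Convert to kW: 632034 / 1000 = 632.034 kW

632.034 kW


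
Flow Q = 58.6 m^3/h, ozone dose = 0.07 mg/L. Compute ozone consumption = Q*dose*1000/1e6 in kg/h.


O3 demand (mg/h) = Q * dose * 1000 = 58.6 * 0.07 * 1000 = 4102 mg/h
Convert mg to kg: 4102 / 1e6 = 0.004102 kg/h

0.004102 kg/h


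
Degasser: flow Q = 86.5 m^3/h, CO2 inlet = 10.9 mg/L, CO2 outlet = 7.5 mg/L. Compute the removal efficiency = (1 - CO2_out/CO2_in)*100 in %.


CO2_out / CO2_in = 7.5 / 10.9 = 0.68807339
Fraction remaining = 0.68807339
efficiency = (1 - 0.68807339) * 100 = 31.1927 %

31.1927 %


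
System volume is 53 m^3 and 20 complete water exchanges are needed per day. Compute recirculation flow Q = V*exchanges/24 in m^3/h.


Daily recirculation volume = 53 m^3 * 20 = 1060 m^3/day
Flow rate Q = daily volume / 24 h = 1060 / 24 = 44.1667 m^3/h

44.1667 m^3/h


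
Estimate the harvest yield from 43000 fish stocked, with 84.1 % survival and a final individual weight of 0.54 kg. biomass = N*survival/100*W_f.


Survivors = 43000 * 84.1/100 = 36163 fish
Harvest biomass = survivors * W_f = 36163 * 0.54 = 19528.02 kg

19528.02 kg


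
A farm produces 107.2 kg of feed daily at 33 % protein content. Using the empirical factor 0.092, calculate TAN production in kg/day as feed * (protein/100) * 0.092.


Protein in feed = 107.2 * 33/100 = 35.376 kg/day
TAN = protein * 0.092 = 35.376 * 0.092 = 3.254592 kg/day

3.254592 kg/day


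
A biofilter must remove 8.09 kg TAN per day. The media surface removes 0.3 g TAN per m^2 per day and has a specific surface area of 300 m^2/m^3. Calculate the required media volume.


A = 8.09*1000 / 0.3 = 26966.667 m^2
V = 26966.667 / 300 = 89.8889

89.8889 m^3


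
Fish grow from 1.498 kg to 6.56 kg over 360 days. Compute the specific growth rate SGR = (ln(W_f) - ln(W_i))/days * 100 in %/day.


ln(W_f) = ln(6.56) = 1.8809906
ln(W_i) = ln(1.498) = 0.40413089
ln(W_f) - ln(W_i) = 1.8809906 - 0.40413089 = 1.4768597
SGR = 1.4768597 / 360 * 100 = 0.410239 %/day

0.410239 %/day


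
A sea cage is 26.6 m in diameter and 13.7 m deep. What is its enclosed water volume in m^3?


r = d/2 = 26.6/2 = 13.3 m
Base area = pi*r^2 = pi*13.3^2 = 555.71632 m^2
Volume = 555.71632 * 13.7 = 7613.31 m^3

7613.31 m^3


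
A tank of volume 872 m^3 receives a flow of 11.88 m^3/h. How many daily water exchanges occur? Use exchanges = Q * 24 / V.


Daily flow volume = 11.88 m^3/h * 24 h = 285.12 m^3/day
Exchanges = daily flow / tank volume = 285.12 / 872 = 0.326972 exchanges/day

0.326972 exchanges/day


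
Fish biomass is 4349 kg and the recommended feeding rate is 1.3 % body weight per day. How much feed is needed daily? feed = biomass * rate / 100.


Feeding rate fraction = 1.3% / 100 = 0.013
Daily feed = 4349 kg * 0.013 = 56.537 kg/day

56.537 kg/day


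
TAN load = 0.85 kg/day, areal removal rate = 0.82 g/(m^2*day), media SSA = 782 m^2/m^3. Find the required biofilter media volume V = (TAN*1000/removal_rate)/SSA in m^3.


A = 0.85*1000 / 0.82 = 1036.5854 m^2
V = 1036.5854 / 782 = 1.32556

1.32556 m^3


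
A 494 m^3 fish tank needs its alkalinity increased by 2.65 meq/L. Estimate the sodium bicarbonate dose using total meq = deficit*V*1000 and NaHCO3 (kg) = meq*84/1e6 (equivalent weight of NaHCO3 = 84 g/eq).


Tank volume in L = 494 m^3 * 1000 = 494000 L
Total meq required = 2.65 meq/L * 494000 L = 1309100 meq
NaHCO3 mass = 1309100 meq * 84 mg/meq / 1e6 = 109.964 kg

109.964 kg


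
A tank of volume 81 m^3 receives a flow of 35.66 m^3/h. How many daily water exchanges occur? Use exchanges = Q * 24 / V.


Daily flow volume = 35.66 m^3/h * 24 h = 855.84 m^3/day
Exchanges = daily flow / tank volume = 855.84 / 81 = 10.5659 exchanges/day

10.5659 exchanges/day


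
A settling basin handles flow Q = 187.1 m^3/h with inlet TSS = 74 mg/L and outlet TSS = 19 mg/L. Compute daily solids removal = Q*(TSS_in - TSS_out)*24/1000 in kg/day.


Concentration drop: TSS_in - TSS_out = 74 - 19 = 55 mg/L
Hourly solids removed = Q * dTSS = 187.1 m^3/h * 55 mg/L = 10290.5 g/h  (m^3/h * mg/L = g/h)
Daily solids removed = 10290.5 * 24 = 246972 g/day
Convert g to kg: 246972 / 1000 = 246.972 kg/day

246.972 kg/day


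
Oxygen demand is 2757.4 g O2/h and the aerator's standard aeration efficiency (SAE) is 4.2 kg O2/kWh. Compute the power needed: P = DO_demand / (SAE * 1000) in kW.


SAE in g O2/kWh = 4.2 * 1000 = 4200 g/kWh
P = DO_demand / SAE_g = 2757.4 / 4200 = 0.656524 kW

0.656524 kW


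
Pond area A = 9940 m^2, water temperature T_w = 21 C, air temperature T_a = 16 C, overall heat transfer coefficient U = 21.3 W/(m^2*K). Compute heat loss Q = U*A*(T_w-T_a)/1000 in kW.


Temperature difference dT = 21 - 16 = 5 K
Heat loss (W) = U * A * dT = 21.3 * 9940 * 5 = 1058610 W
Convert to kW: 1058610 / 1000 = 1058.61 kW

1058.61 kW


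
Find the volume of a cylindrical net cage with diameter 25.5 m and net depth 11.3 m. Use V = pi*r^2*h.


r = d/2 = 25.5/2 = 12.75 m
Base area = pi*r^2 = pi*12.75^2 = 510.70516 m^2
Volume = 510.70516 * 11.3 = 5770.97 m^3

5770.97 m^3


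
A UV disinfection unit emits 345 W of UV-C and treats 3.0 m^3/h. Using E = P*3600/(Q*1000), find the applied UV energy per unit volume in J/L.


Energy delivered per hour = 345 W * 3600 s = 1242000 J/h
Volume treated per hour = 3.0 m^3/h * 1000 = 3000 L/h
dose = 1242000 / 3000 = 414 J/L

414 J/L


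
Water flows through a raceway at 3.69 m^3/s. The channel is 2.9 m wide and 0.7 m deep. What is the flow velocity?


Cross-sectional area = W * d = 2.9 * 0.7 = 2.03 m^2
Velocity = Q / A = 3.69 / 2.03 = 1.81773 m/s

1.81773 m/s


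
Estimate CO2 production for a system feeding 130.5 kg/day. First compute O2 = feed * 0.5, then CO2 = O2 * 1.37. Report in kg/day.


O2 = 130.5 * 0.5 = 65.25
CO2 = 65.25 * 1.37 = 89.3925

89.3925 kg/day


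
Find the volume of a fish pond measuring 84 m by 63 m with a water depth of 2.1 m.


Base area = L * W = 84 * 63 = 5292 m^2
Volume = area * depth = 5292 * 2.1 = 11113.2 m^3

11113.2 m^3


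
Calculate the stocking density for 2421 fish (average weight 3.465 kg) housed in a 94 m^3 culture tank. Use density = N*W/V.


Total biomass = 2421 fish * 3.465 kg = 8388.765 kg
Density = total biomass / volume = 8388.765 / 94 = 89.2422 kg/m^3

89.2422 kg/m^3


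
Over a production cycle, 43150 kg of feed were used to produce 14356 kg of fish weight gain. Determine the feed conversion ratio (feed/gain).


FCR = feed consumed / weight gained
FCR = 43150 kg / 14356 kg = 3.00571

3.00571


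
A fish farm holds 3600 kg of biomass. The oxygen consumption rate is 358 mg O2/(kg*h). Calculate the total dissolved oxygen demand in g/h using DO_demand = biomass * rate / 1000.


Total O2 consumption (mg/h) = 3600 kg * 358 mg/(kg*h) = 1288800 mg/h
Convert to g/h: 1288800 / 1000 = 1288.8 g/h

1288.8 g/h


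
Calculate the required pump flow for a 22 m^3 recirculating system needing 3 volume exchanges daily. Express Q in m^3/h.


Daily recirculation volume = 22 m^3 * 3 = 66 m^3/day
Flow rate Q = daily volume / 24 h = 66 / 24 = 2.75 m^3/h

2.75 m^3/h


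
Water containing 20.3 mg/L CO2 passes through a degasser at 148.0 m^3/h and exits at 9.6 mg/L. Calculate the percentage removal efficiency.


CO2_out / CO2_in = 9.6 / 20.3 = 0.4729064
Fraction remaining = 0.4729064
efficiency = (1 - 0.4729064) * 100 = 52.7094 %

52.7094 %


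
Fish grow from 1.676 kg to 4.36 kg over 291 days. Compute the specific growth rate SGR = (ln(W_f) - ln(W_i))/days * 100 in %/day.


ln(W_f) = ln(4.36) = 1.4724721
ln(W_i) = ln(1.676) = 0.51641
ln(W_f) - ln(W_i) = 1.4724721 - 0.51641 = 0.9560621
SGR = 0.9560621 / 291 * 100 = 0.328544 %/day

0.328544 %/day


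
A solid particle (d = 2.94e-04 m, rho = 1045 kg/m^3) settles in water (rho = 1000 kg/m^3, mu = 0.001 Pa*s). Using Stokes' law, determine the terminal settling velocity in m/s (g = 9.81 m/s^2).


Density difference: rho_p - rho_f = 1045 - 1000 = 45 kg/m^3
d^2 = (2.94e-04)^2 = 8.6436e-08 m^2
Numerator = (rho_p - rho_f) * g * d^2 = 45 * 9.81 * 8.6436e-08 = 3.8157172e-05
Denominator = 18 * mu = 18 * 0.001 = 0.018
v_s = 3.8157172e-05 / 0.018 = 0.00211984 m/s
Check: Re = rho_f * v_s * d / mu = 1000 * 0.00211984 * 2.94e-04 / 0.001 = 0.623 < 1, so Stokes' law applies.

0.00211984 m/s
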